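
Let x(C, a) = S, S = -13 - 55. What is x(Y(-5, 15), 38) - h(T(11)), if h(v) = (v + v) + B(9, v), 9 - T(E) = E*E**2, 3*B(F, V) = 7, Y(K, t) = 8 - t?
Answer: 7721/3 ≈ 2573.7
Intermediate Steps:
S = -68
B(F, V) = 7/3 (B(F, V) = (1/3)*7 = 7/3)
T(E) = 9 - E**3 (T(E) = 9 - E*E**2 = 9 - E**3)
x(C, a) = -68
h(v) = 7/3 + 2*v (h(v) = (v + v) + 7/3 = 2*v + 7/3 = 7/3 + 2*v)
x(Y(-5, 15), 38) - h(T(11)) = -68 - (7/3 + 2*(9 - 1*11**3)) = -68 - (7/3 + 2*(9 - 1*1331)) = -68 - (7/3 + 2*(9 - 1331)) = -68 - (7/3 + 2*(-1322)) = -68 - (7/3 - 2644) = -68 - 1*(-7925/3) = -68 + 7925/3 = 7721/3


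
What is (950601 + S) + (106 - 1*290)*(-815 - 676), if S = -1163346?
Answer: 61599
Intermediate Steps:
(950601 + S) + (106 - 1*290)*(-815 - 676) = (950601 - 1163346) + (106 - 1*290)*(-815 - 676) = -212745 + (106 - 290)*(-1491) = -212745 - 184*(-1491) = -212745 + 274344 = 61599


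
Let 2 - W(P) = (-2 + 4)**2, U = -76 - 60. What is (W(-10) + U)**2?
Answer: 19044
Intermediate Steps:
U = -136
W(P) = -2 (W(P) = 2 - (-2 + 4)**2 = 2 - 1*2**2 = 2 - 1*4 = 2 - 4 = -2)
(W(-10) + U)**2 = (-2 - 136)**2 = (-138)**2 = 19044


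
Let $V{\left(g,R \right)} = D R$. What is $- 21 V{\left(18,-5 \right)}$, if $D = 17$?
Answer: $1785$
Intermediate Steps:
$V{\left(g,R \right)} = 17 R$
$- 21 V{\left(18,-5 \right)} = - 21 \cdot 17 \left(-5\right) = \left(-21\right) \left(-85\right) = 1785$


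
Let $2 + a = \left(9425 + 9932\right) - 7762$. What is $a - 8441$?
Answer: $3152$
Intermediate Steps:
$a = 11593$ ($a = -2 + \left(\left(9425 + 9932\right) - 7762\right) = -2 + \left(19357 - 7762\right) = -2 + 11595 = 11593$)
$a - 8441 = 11593 - 8441 = 3152$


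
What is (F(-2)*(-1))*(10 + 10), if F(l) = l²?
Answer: -80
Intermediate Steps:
(F(-2)*(-1))*(10 + 10) = ((-2)²*(-1))*(10 + 10) = (4*(-1))*20 = -4*20 = -80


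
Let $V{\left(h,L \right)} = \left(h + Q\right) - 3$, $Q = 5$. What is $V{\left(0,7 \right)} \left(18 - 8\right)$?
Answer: $20$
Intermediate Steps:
$V{\left(h,L \right)} = 2 + h$ ($V{\left(h,L \right)} = \left(h + 5\right) - 3 = \left(5 + h\right) - 3 = 2 + h$)
$V{\left(0,7 \right)} \left(18 - 8\right) = \left(2 + 0\right) \left(18 - 8\right) = 2 \cdot 10 = 20$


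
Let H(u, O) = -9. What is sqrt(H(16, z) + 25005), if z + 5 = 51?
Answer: 2*sqrt(6249) ≈ 158.10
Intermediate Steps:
z = 46 (z = -5 + 51 = 46)
sqrt(H(16, z) + 25005) = sqrt(-9 + 25005) = sqrt(24996) = 2*sqrt(6249)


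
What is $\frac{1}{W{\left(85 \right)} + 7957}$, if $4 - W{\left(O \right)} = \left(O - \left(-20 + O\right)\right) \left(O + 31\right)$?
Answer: $\frac{1}{5641} \approx 0.00017727$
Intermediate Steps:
$W{\left(O \right)} = -616 - 20 O$ ($W{\left(O \right)} = 4 - \left(O - \left(-20 + O\right)\right) \left(O + 31\right) = 4 - 20 \left(31 + O\right) = 4 - \left(620 + 20 O\right) = -616 - 20 O$)
$\frac{1}{W{\left(85 \right)} + 7957} = \frac{1}{\left(-616 - 1700\right) + 7957} = \frac{1}{-2316 + 7957} = \frac{1}{5641}$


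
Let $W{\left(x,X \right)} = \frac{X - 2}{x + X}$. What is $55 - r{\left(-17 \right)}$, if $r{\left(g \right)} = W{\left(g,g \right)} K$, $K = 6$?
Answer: $\frac{878}{17} \approx 51.647$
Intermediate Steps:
$W{\left(x,X \right)} = \frac{-2 + X}{X + x}$
$r{\left(g \right)} = \frac{3 \left(-2 + g\right)}{g}$ ($r{\left(g \right)} = \frac{-2 + g}{g + g} 6 = \frac{-2 + g}{2 g} 6 = \frac{3 \left(-2 + g\right)}{g}$)
$55 - r{\left(-17 \right)} = 55 - \left(3 - \frac{6}{-17}\right) = 55 - \left(3 - - \frac{6}{17}\right) = 55 - \left(3 + \frac{6}{17}\right) = 55 - \frac{57}{17} = \frac{878}{17}$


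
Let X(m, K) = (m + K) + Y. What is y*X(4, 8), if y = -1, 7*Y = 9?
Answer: -93/7 ≈ -13.286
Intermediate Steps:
Y = 9/7 (Y = (1/7)*9 = 9/7 ≈ 1.2857)
X(m, K) = 9/7 + K + m (X(m, K) = (m + K) + 9/7 = (K + m) + 9/7 = 9/7 + K + m)
y*X(4, 8) = -(9/7 + 8 + 4) = -1*93/7 = -93/7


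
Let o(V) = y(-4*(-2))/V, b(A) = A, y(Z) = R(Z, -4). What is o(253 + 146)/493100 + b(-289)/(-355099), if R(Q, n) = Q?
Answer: 14215673723/17466156860775 ≈ 0.00081390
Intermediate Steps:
y(Z) = Z
o(V) = 8/V (o(V) = (-4*(-2))/V = 8/V)
o(253 + 146)/493100 + b(-289)/(-355099) = (8/(253 + 146))/493100 - 289/(-355099) = (8/399)*(1/493100) - 289*(-1/355099) = (8*(1/399))*(1/493100) + 289/355099 = (8/399)*(1/493100) + 289/355099 = 2/49186725 + 289/355099 = 14215673723/17466156860775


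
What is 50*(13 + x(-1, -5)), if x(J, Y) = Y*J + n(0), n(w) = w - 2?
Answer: 800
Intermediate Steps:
n(w) = -2 + w
x(J, Y) = -2 + J*Y (x(J, Y) = Y*J + (-2 + 0) = J*Y - 2 = -2 + J*Y)
50*(13 + x(-1, -5)) = 50*(13 + (-2 - 1*(-5))) = 50*(13 + (-2 + 5)) = 50*(13 + 3) = 50*16 = 800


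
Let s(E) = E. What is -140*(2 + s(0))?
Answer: -280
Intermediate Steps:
-140*(2 + s(0)) = -140*(2 + 0) = -140*2 = -20*14 = -280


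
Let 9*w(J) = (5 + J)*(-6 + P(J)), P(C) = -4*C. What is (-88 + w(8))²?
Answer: 1653796/81 ≈ 20417.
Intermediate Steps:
w(J) = (-6 - 4*J)*(5 + J)/9 (w(J) = ((5 + J)*(-6 - 4*J))/9 = ((-6 - 4*J)*(5 + J))/9 = (-6 - 4*J)*(5 + J)/9)
(-88 + w(8))² = (-88 + (-10/3 - 26/9*8 - 4/9*8²))² = (-88 + (-10/3 - 208/9 - 4/9*64))² = (-88 + (-10/3 - 208/9 - 256/9))² = (-88 - 494/9)² = (-1286/9)² = 1653796/81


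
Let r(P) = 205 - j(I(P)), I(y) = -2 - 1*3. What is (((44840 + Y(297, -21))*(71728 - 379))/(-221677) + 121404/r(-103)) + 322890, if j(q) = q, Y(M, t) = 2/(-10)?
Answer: 2397715819811/7758695 ≈ 3.0904e+5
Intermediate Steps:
I(y) = -5 (I(y) = -2 - 3 = -5)
Y(M, t) = -⅕ (Y(M, t) = 2*(-⅒) = -⅕)
r(P) = 210 (r(P) = 205 - 1*(-5) = 205 + 5 = 210)
(((44840 + Y(297, -21))*(71728 - 379))/(-221677) + 121404/r(-103)) + 322890 = (((44840 - ⅕)*(71728 - 379))/(-221677) + 121404/210) + 322890 = (((224199/5)*71349)*(-1/221677) + 121404*(1/210)) + 322890 = ((15996374451/5)*(-1/221677) + 20234/35) + 322890 = (-15996374451/1108385 + 20234/35) + 322890 = -107489208739/7758695 + 322890 = 2397715819811/7758695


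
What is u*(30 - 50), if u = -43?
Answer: 860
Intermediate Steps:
u*(30 - 50) = -43*(30 - 50) = -43*(-20) = 860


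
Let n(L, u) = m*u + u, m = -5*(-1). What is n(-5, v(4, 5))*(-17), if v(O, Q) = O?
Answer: -408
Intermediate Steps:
m = 5
n(L, u) = 6*u (n(L, u) = 5*u + u = 6*u)
n(-5, v(4, 5))*(-17) = (6*4)*(-17) = 24*(-17) = -408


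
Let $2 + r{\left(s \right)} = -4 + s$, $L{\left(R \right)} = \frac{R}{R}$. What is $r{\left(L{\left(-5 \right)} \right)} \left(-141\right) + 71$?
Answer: $776$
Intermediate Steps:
$L{\left(R \right)} = 1$
$r{\left(s \right)} = -6 + s$ ($r{\left(s \right)} = -2 + \left(-4 + s\right) = -6 + s$)
$r{\left(L{\left(-5 \right)} \right)} \left(-141\right) + 71 = \left(-6 + 1\right) \left(-141\right) + 71 = \left(-5\right) \left(-141\right) + 71 = 705 + 71 = 776$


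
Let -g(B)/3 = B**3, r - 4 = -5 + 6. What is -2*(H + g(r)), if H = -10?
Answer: 770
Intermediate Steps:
r = 5 (r = 4 + (-5 + 6) = 4 + 1 = 5)
g(B) = -3*B**3
-2*(H + g(r)) = -2*(-10 - 3*5**3) = -2*(-10 - 3*125) = -2*(-10 - 375) = -2*(-385) = 770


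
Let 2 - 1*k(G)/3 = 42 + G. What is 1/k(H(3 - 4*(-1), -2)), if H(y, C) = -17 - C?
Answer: -1/75 ≈ -0.013333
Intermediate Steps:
k(G) = -120 - 3*G (k(G) = 6 - 3*(42 + G) = 6 + (-126 - 3*G) = -120 - 3*G)
1/k(H(3 - 4*(-1), -2)) = 1/(-120 - 3*(-17 - 1*(-2))) = 1/(-120 - 3*(-17 + 2)) = 1/(-120 - 3*(-15)) = 1/(-120 + 45) = 1/(-75) = -1/75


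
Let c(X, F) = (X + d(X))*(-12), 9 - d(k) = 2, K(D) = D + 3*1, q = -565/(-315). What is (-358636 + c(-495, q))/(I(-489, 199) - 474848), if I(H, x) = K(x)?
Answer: 176390/237323 ≈ 0.74325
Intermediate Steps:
q = 113/63 (q = -565*(-1/315) = 113/63 ≈ 1.7937)
K(D) = 3 + D (K(D) = D + 3 = 3 + D)
d(k) = 7 (d(k) = 9 - 1*2 = 9 - 2 = 7)
I(H, x) = 3 + x
c(X, F) = -84 - 12*X (c(X, F) = (X + 7)*(-12) = (7 + X)*(-12) = -84 - 12*X)
(-358636 + c(-495, q))/(I(-489, 199) - 474848) = (-358636 + (-84 - 12*(-495)))/((3 + 199) - 474848) = (-358636 + (-84 + 5940))/(202 - 474848) = (-358636 + 5856)/(-474646) = -352780*(-1/474646) = 176390/237323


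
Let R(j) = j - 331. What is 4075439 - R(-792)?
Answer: 4076562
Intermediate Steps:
R(j) = -331 + j
4075439 - R(-792) = 4075439 - (-331 - 792) = 4075439 - 1*(-1123) = 4075439 + 1123 = 4076562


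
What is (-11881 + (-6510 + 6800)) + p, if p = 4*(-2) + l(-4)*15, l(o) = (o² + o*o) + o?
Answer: -11179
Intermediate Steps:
l(o) = o + 2*o² (l(o) = (o² + o²) + o = 2*o² + o = o + 2*o²)
p = 412 (p = 4*(-2) - 4*(1 + 2*(-4))*15 = -8 - 4*(1 - 8)*15 = -8 - 4*(-7)*15 = -8 + 28*15 = -8 + 420 = 412)
(-11881 + (-6510 + 6800)) + p = (-11881 + (-6510 + 6800)) + 412 = (-11881 + 290) + 412 = -11591 + 412 = -11179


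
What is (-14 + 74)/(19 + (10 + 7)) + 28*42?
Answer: 3533/3 ≈ 1177.7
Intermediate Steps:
(-14 + 74)/(19 + (10 + 7)) + 28*42 = 60/(19 + 17) + 1176 = 60/36 + 1176 = 60*(1/36) + 1176 = 5/3 + 1176 = 3533/3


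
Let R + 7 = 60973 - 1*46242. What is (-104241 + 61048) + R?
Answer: -28469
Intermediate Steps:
R = 14724 (R = -7 + (60973 - 1*46242) = -7 + (60973 - 46242) = -7 + 14731 = 14724)
(-104241 + 61048) + R = (-104241 + 61048) + 14724 = -43193 + 14724 = -28469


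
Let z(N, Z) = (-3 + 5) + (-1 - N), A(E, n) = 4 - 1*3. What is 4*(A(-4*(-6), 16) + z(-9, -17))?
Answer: 44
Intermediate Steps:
A(E, n) = 1 (A(E, n) = 4 - 3 = 1)
z(N, Z) = 1 - N (z(N, Z) = 2 + (-1 - N) = 1 - N)
4*(A(-4*(-6), 16) + z(-9, -17)) = 4*(1 + (1 - 1*(-9))) = 4*(1 + (1 + 9)) = 4*(1 + 10) = 4*11 = 44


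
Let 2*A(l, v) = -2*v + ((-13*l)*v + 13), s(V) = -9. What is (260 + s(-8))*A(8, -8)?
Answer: 216111/2 ≈ 1.0806e+5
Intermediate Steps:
A(l, v) = 13/2 - v - 13*l*v/2 (A(l, v) = (-2*v + ((-13*l)*v + 13))/2 = (-2*v + (-13*l*v + 13))/2 = (-2*v + (13 - 13*l*v))/2 = (13 - 2*v - 13*l*v)/2 = 13/2 - v - 13*l*v/2)
(260 + s(-8))*A(8, -8) = (260 - 9)*(13/2 - 1*(-8) - 13/2*8*(-8)) = 251*(13/2 + 8 + 416) = 251*(861/2) = 216111/2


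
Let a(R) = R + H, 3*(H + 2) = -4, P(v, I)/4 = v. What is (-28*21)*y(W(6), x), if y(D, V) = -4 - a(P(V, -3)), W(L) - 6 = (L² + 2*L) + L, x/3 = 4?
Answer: 28616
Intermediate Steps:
x = 12 (x = 3*4 = 12)
P(v, I) = 4*v
W(L) = 6 + L² + 3*L (W(L) = 6 + ((L² + 2*L) + L) = 6 + (L² + 3*L) = 6 + L² + 3*L)
H = -10/3 (H = -2 + (⅓)*(-4) = -2 - 4/3 = -10/3 ≈ -3.3333)
a(R) = -10/3 + R (a(R) = R - 10/3 = -10/3 + R)
y(D, V) = -⅔ - 4*V (y(D, V) = -4 - (-10/3 + 4*V) = -4 + (10/3 - 4*V) = -⅔ - 4*V)
(-28*21)*y(W(6), x) = (-28*21)*(-⅔ - 4*12) = -588*(-⅔ - 48) = -588*(-146/3) = 28616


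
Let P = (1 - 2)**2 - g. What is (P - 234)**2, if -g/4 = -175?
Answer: 870489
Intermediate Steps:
g = 700 (g = -4*(-175) = 700)
P = -699 (P = (1 - 2)**2 - 1*700 = (-1)**2 - 700 = 1 - 700 = -699)
(P - 234)**2 = (-699 - 234)**2 = (-933)**2 = 870489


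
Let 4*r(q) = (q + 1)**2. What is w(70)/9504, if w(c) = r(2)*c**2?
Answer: 1225/1056 ≈ 1.1600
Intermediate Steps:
r(q) = (1 + q)**2/4 (r(q) = (q + 1)**2/4 = (1 + q)**2/4)
w(c) = 9*c**2/4 (w(c) = ((1 + 2)**2/4)*c**2 = ((1/4)*3**2)*c**2 = ((1/4)*9)*c**2 = 9*c**2/4)
w(70)/9504 = ((9/4)*70**2)/9504 = ((9/4)*4900)*(1/9504) = 11025*(1/9504) = 1225/1056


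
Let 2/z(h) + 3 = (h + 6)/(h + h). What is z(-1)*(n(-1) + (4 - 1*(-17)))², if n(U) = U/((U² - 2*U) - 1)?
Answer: -1681/11 ≈ -152.82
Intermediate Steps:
n(U) = U/(-1 + U² - 2*U)
z(h) = 2/(-3 + (6 + h)/(2*h)) (z(h) = 2/(-3 + (h + 6)/(h + h)) = 2/(-3 + (6 + h)/((2*h))) = 2/(-3 + (6 + h)*(1/(2*h))) = 2/(-3 + (6 + h)/(2*h)))
z(-1)*(n(-1) + (4 - 1*(-17)))² = (-4*(-1)/(-6 + 5*(-1)))*(-1/(-1 + (-1)² - 2*(-1)) + (4 - 1*(-17)))² = (-4*(-1)/(-6 - 5))*(-1/(-1 + 1 + 2) + (4 + 17))² = (-4*(-1)/(-11))*(-1/2 + 21)² = (-4*(-1)*(-1/11))*(-1*½ + 21)² = -4*(-½ + 21)²/11 = -4*(41/2)²/11 = -4/11*1681/4 = -1681/11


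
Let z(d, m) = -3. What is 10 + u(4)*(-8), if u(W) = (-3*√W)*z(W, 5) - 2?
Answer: -118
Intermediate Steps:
u(W) = -2 + 9*√W (u(W) = -3*√W*(-3) - 2 = 9*√W - 2 = -2 + 9*√W)
10 + u(4)*(-8) = 10 + (-2 + 9*√4)*(-8) = 10 + (-2 + 9*2)*(-8) = 10 + (-2 + 18)*(-8) = 10 + 16*(-8) = 10 - 128 = -118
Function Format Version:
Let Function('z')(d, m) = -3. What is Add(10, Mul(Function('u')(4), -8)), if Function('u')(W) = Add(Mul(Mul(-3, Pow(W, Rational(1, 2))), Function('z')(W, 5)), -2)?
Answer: -118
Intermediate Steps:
Function('u')(W) = Add(-2, Mul(9, Pow(W, Rational(1, 2)))) (Function('u')(W) = Add(Mul(Mul(-3, Pow(W, Rational(1, 2))), -3), -2) = Add(Mul(9, Pow(W, Rational(1, 2))), -2) = Add(-2, Mul(9, Pow(W, Rational(1, 2)))))
Add(10, Mul(Function('u')(4), -8)) = Add(10, Mul(Add(-2, Mul(9, Pow(4, Rational(1, 2)))), -8)) = Add(10, Mul(Add(-2, Mul(9, 2)), -8)) = Add(10, Mul(Add(-2, 18), -8)) = Add(10, Mul(16, -8)) = Add(10, -128) = -118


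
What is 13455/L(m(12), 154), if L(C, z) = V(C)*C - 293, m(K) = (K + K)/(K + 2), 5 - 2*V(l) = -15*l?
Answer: -659295/13067 ≈ -50.455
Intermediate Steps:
V(l) = 5/2 + 15*l/2 (V(l) = 5/2 - (-15)*l/2 = 5/2 + 15*l/2)
m(K) = 2*K/(2 + K) (m(K) = (2*K)/(2 + K) = 2*K/(2 + K))
L(C, z) = -293 + C*(5/2 + 15*C/2) (L(C, z) = (5/2 + 15*C/2)*C - 293 = C*(5/2 + 15*C/2) - 293 = -293 + C*(5/2 + 15*C/2))
13455/L(m(12), 154) = 13455/(-293 + 5*(2*12/(2 + 12))*(1 + 3*(2*12/(2 + 12)))/2) = 13455/(-293 + 5*(2*12/14)*(1 + 3*(2*12/14))/2) = 13455/(-293 + 5*(2*12*(1/14))*(1 + 3*(2*12*(1/14)))/2) = 13455/(-293 + (5/2)*(12/7)*(1 + 3*(12/7))) = 13455/(-293 + (5/2)*(12/7)*(1 + 36/7)) = 13455/(-293 + (5/2)*(12/7)*(43/7)) = 13455/(-293 + 1290/49) = 13455/(-13067/49) = 13455*(-49/13067) = -659295/13067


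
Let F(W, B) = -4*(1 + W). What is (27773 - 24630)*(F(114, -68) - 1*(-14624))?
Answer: 44517452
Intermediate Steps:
F(W, B) = -4 - 4*W
(27773 - 24630)*(F(114, -68) - 1*(-14624)) = (27773 - 24630)*((-4 - 4*114) - 1*(-14624)) = 3143*((-4 - 456) + 14624) = 3143*(-460 + 14624) = 3143*14164 = 44517452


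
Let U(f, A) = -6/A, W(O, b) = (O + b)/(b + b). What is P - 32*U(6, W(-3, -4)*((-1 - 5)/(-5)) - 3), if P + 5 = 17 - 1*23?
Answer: -1423/13 ≈ -109.46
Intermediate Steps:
W(O, b) = (O + b)/(2*b) (W(O, b) = (O + b)/((2*b)) = (O + b)*(1/(2*b)) = (O + b)/(2*b))
P = -11 (P = -5 + (17 - 1*23) = -5 + (17 - 23) = -5 - 6 = -11)
P - 32*U(6, W(-3, -4)*((-1 - 5)/(-5)) - 3) = -11 - (-192)/(((½)*(-3 - 4)/(-4))*((-1 - 5)/(-5)) - 3) = -11 - (-192)/(((½)*(-¼)*(-7))*(-6*(-⅕)) - 3) = -11 - (-192)/((7/8)*(6/5) - 3) = -11 - (-192)/(21/20 - 3) = -11 - (-192)/(-39/20) = -11 - (-192)*(-20)/39 = -11 - 32*40/13 = -11 - 1280/13 = -1423/13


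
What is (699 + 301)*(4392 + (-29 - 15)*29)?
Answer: 3116000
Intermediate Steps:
(699 + 301)*(4392 + (-29 - 15)*29) = 1000*(4392 - 44*29) = 1000*(4392 - 1276) = 1000*3116 = 3116000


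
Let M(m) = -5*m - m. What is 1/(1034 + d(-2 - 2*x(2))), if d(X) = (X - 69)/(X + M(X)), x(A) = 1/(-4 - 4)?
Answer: 35/35907 ≈ 0.00097474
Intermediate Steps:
x(A) = -1/8 (x(A) = 1/(-8) = -1/8)
M(m) = -6*m
d(X) = -(-69 + X)/(5*X) (d(X) = (X - 69)/(X - 6*X) = (-69 + X)/((-5*X)) = (-69 + X)*(-1/(5*X)) = -(-69 + X)/(5*X))
1/(1034 + d(-2 - 2*x(2))) = 1/(1034 + (69 - (-2 - 2*(-1/8)))/(5*(-2 - 2*(-1/8)))) = 1/(1034 + (69 - (-2 + 1/4))/(5*(-2 + 1/4))) = 1/(1034 + (69 - 1*(-7/4))/(5*(-7/4))) = 1/(1034 + (1/5)*(-4/7)*(69 + 7/4)) = 1/(1034 + (1/5)*(-4/7)*(283/4)) = 1/(1034 - 283/35) = 1/(35907/35) = 35/35907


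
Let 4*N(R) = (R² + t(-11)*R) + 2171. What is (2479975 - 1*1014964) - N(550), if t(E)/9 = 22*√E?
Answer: 5555373/4 - 27225*I*√11 ≈ 1.3888e+6 - 90295.0*I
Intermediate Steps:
t(E) = 198*√E (t(E) = 9*(22*√E) = 198*√E)
N(R) = 2171/4 + R²/4 + 99*I*R*√11/2 (N(R) = ((R² + (198*√(-11))*R) + 2171)/4 = ((R² + (198*(I*√11))*R) + 2171)/4 = ((R² + (198*I*√11)*R) + 2171)/4 = ((R² + 198*I*R*√11) + 2171)/4 = (2171 + R² + 198*I*R*√11)/4 = 2171/4 + R²/4 + 99*I*R*√11/2)
(2479975 - 1*1014964) - N(550) = (2479975 - 1*1014964) - (2171/4 + (¼)*550² + (99/2)*I*550*√11) = (2479975 - 1014964) - (2171/4 + (¼)*302500 + 27225*I*√11) = 1465011 - (2171/4 + 75625 + 27225*I*√11) = 1465011 - (304671/4 + 27225*I*√11) = 1465011 + (-304671/4 - 27225*I*√11) = 5555373/4 - 27225*I*√11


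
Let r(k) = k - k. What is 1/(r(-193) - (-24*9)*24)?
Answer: 1/5184 ≈ 0.00019290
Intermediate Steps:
r(k) = 0
1/(r(-193) - (-24*9)*24) = 1/(0 - (-24*9)*24) = 1/(0 - (-216)*24) = 1/(0 - 1*(-5184)) = 1/(0 + 5184) = 1/5184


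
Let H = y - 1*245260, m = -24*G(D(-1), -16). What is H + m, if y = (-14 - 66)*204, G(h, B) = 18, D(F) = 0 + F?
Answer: -262012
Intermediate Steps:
D(F) = F
y = -16320 (y = -80*204 = -16320)
m = -432 (m = -24*18 = -432)
H = -261580 (H = -16320 - 1*245260 = -16320 - 245260 = -261580)
H + m = -261580 - 432 = -262012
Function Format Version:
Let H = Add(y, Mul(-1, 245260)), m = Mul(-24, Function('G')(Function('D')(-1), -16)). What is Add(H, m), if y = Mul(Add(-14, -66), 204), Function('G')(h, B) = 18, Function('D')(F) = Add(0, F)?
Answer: -262012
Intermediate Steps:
Function('D')(F) = F
y = -16320 (y = Mul(-80, 204) = -16320)
m = -432 (m = Mul(-24, 18) = -432)
H = -261580 (H = Add(-16320, Mul(-1, 245260)) = Add(-16320, -245260) = -261580)
Add(H, m) = Add(-261580, -432) = -262012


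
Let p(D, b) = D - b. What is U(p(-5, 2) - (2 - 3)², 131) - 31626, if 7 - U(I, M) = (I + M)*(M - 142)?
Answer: -30266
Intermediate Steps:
U(I, M) = 7 - (-142 + M)*(I + M) (U(I, M) = 7 - (I + M)*(M - 142) = 7 - (I + M)*(-142 + M) = 7 - (-142 + M)*(I + M))
U(p(-5, 2) - (2 - 3)², 131) - 31626 = (7 - 1*131² + 142*((-5 - 1*2) - (2 - 3)²) + 142*131 - 1*((-5 - 1*2) - (2 - 3)²)*131) - 31626 = (7 - 1*17161 + 142*((-5 - 2) - 1*(-1)²) + 18602 - 1*((-5 - 2) - 1*(-1)²)*131) - 31626 = (7 - 17161 + 142*(-7 - 1*1) + 18602 - 1*(-7 - 1*1)*131) - 31626 = (7 - 17161 + 142*(-7 - 1) + 18602 - 1*(-7 - 1)*131) - 31626 = (7 - 17161 + 142*(-8) + 18602 - 1*(-8)*131) - 31626 = (7 - 17161 - 1136 + 18602 + 1048) - 31626 = 1360 - 31626 = -30266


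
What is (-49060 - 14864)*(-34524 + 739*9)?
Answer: 1781753652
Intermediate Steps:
(-49060 - 14864)*(-34524 + 739*9) = -63924*(-34524 + 6651) = -63924*(-27873) = 1781753652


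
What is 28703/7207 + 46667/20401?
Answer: 40082564/6392609 ≈ 6.2701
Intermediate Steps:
28703/7207 + 46667/20401 = 28703*(1/7207) + 46667*(1/20401) = 28703/7207 + 2029/887 = 40082564/6392609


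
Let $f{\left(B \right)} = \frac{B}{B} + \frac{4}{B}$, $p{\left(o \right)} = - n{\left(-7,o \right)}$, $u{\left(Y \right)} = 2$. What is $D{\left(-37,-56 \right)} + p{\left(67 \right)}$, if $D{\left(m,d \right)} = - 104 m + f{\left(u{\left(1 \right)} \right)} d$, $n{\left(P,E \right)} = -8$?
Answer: $3688$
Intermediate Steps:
$p{\left(o \right)} = 8$ ($p{\left(o \right)} = \left(-1\right) \left(-8\right) = 8$)
$f{\left(B \right)} = 1 + \frac{4}{B}$
$D{\left(m,d \right)} = - 104 m + 3 d$ ($D{\left(m,d \right)} = - 104 m + \frac{4 + 2}{2} d = - 104 m + \frac{1}{2} \cdot 6 d = - 104 m + 3 d$)
$D{\left(-37,-56 \right)} + p{\left(67 \right)} = \left(\left(-104\right) \left(-37\right) + 3 \left(-56\right)\right) + 8 = \left(3848 - 168\right) + 8 = 3680 + 8 = 3688$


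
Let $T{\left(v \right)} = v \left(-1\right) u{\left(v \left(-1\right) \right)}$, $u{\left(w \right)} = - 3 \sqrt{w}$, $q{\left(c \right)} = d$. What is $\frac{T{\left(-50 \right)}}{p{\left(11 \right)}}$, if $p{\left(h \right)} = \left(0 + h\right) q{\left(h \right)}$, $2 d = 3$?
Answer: $- \frac{500 \sqrt{2}}{11} \approx -64.282$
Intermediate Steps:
$d = \frac{3}{2}$ ($d = \frac{1}{2} \cdot 3 = \frac{3}{2} \approx 1.5$)
$q{\left(c \right)} = \frac{3}{2}$
$p{\left(h \right)} = \frac{3 h}{2}$ ($p{\left(h \right)} = \left(0 + h\right) \frac{3}{2} = h \frac{3}{2} = \frac{3 h}{2}$)
$T{\left(v \right)} = 3 v \sqrt{- v}$ ($T{\left(v \right)} = v \left(-1\right) \left(- 3 \sqrt{v \left(-1\right)}\right) = - v \left(- 3 \sqrt{- v}\right) = 3 v \sqrt{- v}$)
$\frac{T{\left(-50 \right)}}{p{\left(11 \right)}} = \frac{\left(-3\right) \left(\left(-1\right) \left(-50\right)\right)^{\frac{3}{2}}}{\frac{3}{2} \cdot 11} = \frac{\left(-3\right) 50^{\frac{3}{2}}}{\frac{33}{2}} = - 3 \cdot 250 \sqrt{2} \cdot \frac{2}{33} = - 750 \sqrt{2} \cdot \frac{2}{33} = - \frac{500 \sqrt{2}}{11}$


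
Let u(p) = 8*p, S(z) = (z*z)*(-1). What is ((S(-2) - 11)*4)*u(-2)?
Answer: 960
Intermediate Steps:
S(z) = -z² (S(z) = z²*(-1) = -z²)
((S(-2) - 11)*4)*u(-2) = ((-1*(-2)² - 11)*4)*(8*(-2)) = ((-1*4 - 11)*4)*(-16) = ((-4 - 11)*4)*(-16) = -15*4*(-16) = -60*(-16) = 960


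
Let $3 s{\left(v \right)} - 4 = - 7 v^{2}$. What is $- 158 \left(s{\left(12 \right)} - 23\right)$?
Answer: $\frac{169534}{3} \approx 56511.0$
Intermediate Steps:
$s{\left(v \right)} = \frac{4}{3} - \frac{7 v^{2}}{3}$ ($s{\left(v \right)} = \frac{4}{3} + \frac{\left(-7\right) v^{2}}{3} = \frac{4}{3} - \frac{7 v^{2}}{3}$)
$- 158 \left(s{\left(12 \right)} - 23\right) = - 158 \left(\left(\frac{4}{3} - \frac{7 \cdot 12^{2}}{3}\right) - 23\right) = - 158 \left(\left(\frac{4}{3} - 336\right) - 23\right) = - 158 \left(- \frac{1004}{3} - 23\right) = \left(-158\right) \left(- \frac{1073}{3}\right) = \frac{169534}{3}$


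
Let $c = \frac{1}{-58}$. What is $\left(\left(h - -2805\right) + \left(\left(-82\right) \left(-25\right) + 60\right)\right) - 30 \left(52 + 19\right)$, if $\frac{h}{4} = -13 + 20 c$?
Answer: $\frac{79217}{29} \approx 2731.6$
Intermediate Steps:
$c = - \frac{1}{58} \approx -0.017241$
$h = - \frac{1548}{29}$ ($h = 4 \left(-13 + 20 \left(- \frac{1}{58}\right)\right) = 4 \left(-13 - \frac{10}{29}\right) = 4 \left(- \frac{387}{29}\right) = - \frac{1548}{29} \approx -53.379$)
$\left(\left(h - -2805\right) + \left(\left(-82\right) \left(-25\right) + 60\right)\right) - 30 \left(52 + 19\right) = \left(\left(- \frac{1548}{29} - -2805\right) + \left(\left(-82\right) \left(-25\right) + 60\right)\right) - 30 \left(52 + 19\right) = \left(\left(- \frac{1548}{29} + 2805\right) + \left(2050 + 60\right)\right) - 2130 = \left(\frac{79797}{29} + 2110\right) - 2130 = \frac{140987}{29} - 2130 = \frac{79217}{29}$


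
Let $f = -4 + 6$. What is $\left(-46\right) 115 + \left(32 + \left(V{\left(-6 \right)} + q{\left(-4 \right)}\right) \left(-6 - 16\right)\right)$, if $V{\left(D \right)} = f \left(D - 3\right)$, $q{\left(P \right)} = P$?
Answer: $-4774$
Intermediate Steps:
$f = 2$
$V{\left(D \right)} = -6 + 2 D$ ($V{\left(D \right)} = 2 \left(D - 3\right) = 2 \left(-3 + D\right) = -6 + 2 D$)
$\left(-46\right) 115 + \left(32 + \left(V{\left(-6 \right)} + q{\left(-4 \right)}\right) \left(-6 - 16\right)\right) = \left(-46\right) 115 + \left(32 + \left(\left(-6 + 2 \left(-6\right)\right) - 4\right) \left(-6 - 16\right)\right) = -5290 + \left(32 + \left(\left(-6 - 12\right) - 4\right) \left(-22\right)\right) = -5290 + \left(32 + \left(-18 - 4\right) \left(-22\right)\right) = -5290 + \left(32 - -484\right) = -5290 + \left(32 + 484\right) = -5290 + 516 = -4774$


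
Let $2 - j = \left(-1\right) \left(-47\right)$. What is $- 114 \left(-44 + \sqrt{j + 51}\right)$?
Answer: $5016 - 114 \sqrt{6} \approx 4736.8$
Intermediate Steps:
$j = -45$ ($j = 2 - \left(-1\right) \left(-47\right) = 2 - 47 = -45$)
$- 114 \left(-44 + \sqrt{j + 51}\right) = - 114 \left(-44 + \sqrt{-45 + 51}\right) = - 114 \left(-44 + \sqrt{6}\right) = 5016 - 114 \sqrt{6}$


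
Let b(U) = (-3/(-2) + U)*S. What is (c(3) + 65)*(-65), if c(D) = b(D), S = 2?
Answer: -4810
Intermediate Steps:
b(U) = 3 + 2*U (b(U) = (-3/(-2) + U)*2 = (-3*(-½) + U)*2 = (3/2 + U)*2 = 3 + 2*U)
c(D) = 3 + 2*D
(c(3) + 65)*(-65) = ((3 + 2*3) + 65)*(-65) = ((3 + 6) + 65)*(-65) = (9 + 65)*(-65) = 74*(-65) = -4810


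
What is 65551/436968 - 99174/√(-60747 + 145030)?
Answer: 65551/436968 - 99174*√84283/84283 ≈ -341.46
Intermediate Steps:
65551/436968 - 99174/√(-60747 + 145030) = 65551*(1/436968) - 99174*√84283/84283 = 65551/436968 - 99174*√84283/84283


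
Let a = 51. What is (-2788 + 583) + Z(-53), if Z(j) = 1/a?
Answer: -112454/51 ≈ -2205.0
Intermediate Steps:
Z(j) = 1/51
(-2788 + 583) + Z(-53) = (-2788 + 583) + 1/51 = -2205 + 1/51 = -112454/51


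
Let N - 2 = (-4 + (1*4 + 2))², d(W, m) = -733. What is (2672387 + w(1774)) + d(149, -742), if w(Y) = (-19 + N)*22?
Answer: 2671368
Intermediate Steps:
N = 6 (N = 2 + (-4 + (1*4 + 2))² = 2 + (-4 + (4 + 2))² = 2 + (-4 + 6)² = 2 + 2² = 2 + 4 = 6)
w(Y) = -286 (w(Y) = (-19 + 6)*22 = -13*22 = -286)
(2672387 + w(1774)) + d(149, -742) = (2672387 - 286) - 733 = 2672101 - 733 = 2671368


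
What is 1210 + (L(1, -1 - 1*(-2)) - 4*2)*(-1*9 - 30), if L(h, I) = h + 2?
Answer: 1405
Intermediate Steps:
L(h, I) = 2 + h
1210 + (L(1, -1 - 1*(-2)) - 4*2)*(-1*9 - 30) = 1210 + ((2 + 1) - 4*2)*(-1*9 - 30) = 1210 + (3 - 8)*(-9 - 30) = 1210 - 5*(-39) = 1210 + 195 = 1405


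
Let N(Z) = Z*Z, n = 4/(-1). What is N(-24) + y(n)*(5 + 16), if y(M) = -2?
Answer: 534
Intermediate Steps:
n = -4 (n = 4*(-1) = -4)
N(Z) = Z²
N(-24) + y(n)*(5 + 16) = (-24)² - 2*(5 + 16) = 576 - 2*21 = 576 - 42 = 534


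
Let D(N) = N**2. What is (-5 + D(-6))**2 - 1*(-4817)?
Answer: 5778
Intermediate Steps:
(-5 + D(-6))**2 - 1*(-4817) = (-5 + (-6)**2)**2 - 1*(-4817) = (-5 + 36)**2 + 4817 = 31**2 + 4817 = 961 + 4817 = 5778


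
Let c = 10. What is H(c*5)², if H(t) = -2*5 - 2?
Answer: 144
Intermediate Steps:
H(t) = -12 (H(t) = -10 - 2 = -12)
H(c*5)² = (-12)² = 144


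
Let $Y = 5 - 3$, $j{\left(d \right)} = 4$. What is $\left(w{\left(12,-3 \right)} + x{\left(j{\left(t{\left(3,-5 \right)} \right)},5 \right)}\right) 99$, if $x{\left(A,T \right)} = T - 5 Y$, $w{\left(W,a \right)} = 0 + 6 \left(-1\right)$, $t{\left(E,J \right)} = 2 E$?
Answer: $-1089$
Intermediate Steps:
$w{\left(W,a \right)} = -6$ ($w{\left(W,a \right)} = 0 - 6 = -6$)
$Y = 2$
$x{\left(A,T \right)} = -10 + T$ ($x{\left(A,T \right)} = T - 10 = -10 + T$)
$\left(w{\left(12,-3 \right)} + x{\left(j{\left(t{\left(3,-5 \right)} \right)},5 \right)}\right) 99 = \left(-6 + \left(-10 + 5\right)\right) 99 = \left(-6 - 5\right) 99 = \left(-11\right) 99 = -1089$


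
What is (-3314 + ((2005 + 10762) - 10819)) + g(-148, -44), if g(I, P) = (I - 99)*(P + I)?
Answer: 46058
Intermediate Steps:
g(I, P) = (-99 + I)*(I + P)
(-3314 + ((2005 + 10762) - 10819)) + g(-148, -44) = (-3314 + ((2005 + 10762) - 10819)) + ((-148)² - 99*(-148) - 99*(-44) - 148*(-44)) = (-3314 + (12767 - 10819)) + (21904 + 14652 + 4356 + 6512) = (-3314 + 1948) + 47424 = -1366 + 47424 = 46058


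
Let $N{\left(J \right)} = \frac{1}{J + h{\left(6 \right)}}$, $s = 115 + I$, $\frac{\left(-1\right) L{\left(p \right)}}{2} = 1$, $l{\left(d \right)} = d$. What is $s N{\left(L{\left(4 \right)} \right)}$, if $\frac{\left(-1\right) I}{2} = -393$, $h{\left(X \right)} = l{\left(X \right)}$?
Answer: $\frac{901}{4} \approx 225.25$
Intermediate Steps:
$L{\left(p \right)} = -2$ ($L{\left(p \right)} = \left(-2\right) 1 = -2$)
$h{\left(X \right)} = X$
$I = 786$ ($I = \left(-2\right) \left(-393\right) = 786$)
$s = 901$ ($s = 115 + 786 = 901$)
$N{\left(J \right)} = \frac{1}{6 + J}$ ($N{\left(J \right)} = \frac{1}{J + 6} = \frac{1}{6 + J}$)
$s N{\left(L{\left(4 \right)} \right)} = \frac{901}{6 - 2} = \frac{901}{4}$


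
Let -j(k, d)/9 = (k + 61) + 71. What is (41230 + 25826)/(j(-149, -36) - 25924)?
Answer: -67056/25771 ≈ -2.6020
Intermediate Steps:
j(k, d) = -1188 - 9*k (j(k, d) = -9*((k + 61) + 71) = -9*((61 + k) + 71) = -9*(132 + k) = -1188 - 9*k)
(41230 + 25826)/(j(-149, -36) - 25924) = (41230 + 25826)/((-1188 - 9*(-149)) - 25924) = 67056/((-1188 + 1341) - 25924) = 67056/(153 - 25924) = 67056/(-25771) = 67056*(-1/25771) = -67056/25771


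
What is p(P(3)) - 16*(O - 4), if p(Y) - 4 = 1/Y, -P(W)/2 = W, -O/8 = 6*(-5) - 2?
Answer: -24169/6 ≈ -4028.2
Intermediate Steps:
O = 256 (O = -8*(6*(-5) - 2) = -8*(-30 - 2) = -8*(-32) = 256)
P(W) = -2*W
p(Y) = 4 + 1/Y
p(P(3)) - 16*(O - 4) = (4 + 1/(-2*3)) - 16*(256 - 4) = (4 + 1/(-6)) - 16*252 = (4 - ⅙) - 1*4032 = 23/6 - 4032 = -24169/6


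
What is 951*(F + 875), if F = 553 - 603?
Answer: 784575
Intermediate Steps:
F = -50
951*(F + 875) = 951*(-50 + 875) = 951*825 = 784575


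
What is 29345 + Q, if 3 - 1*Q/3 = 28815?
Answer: -57091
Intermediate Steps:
Q = -86436 (Q = 9 - 3*28815 = 9 - 86445 = -86436)
29345 + Q = 29345 - 86436 = -57091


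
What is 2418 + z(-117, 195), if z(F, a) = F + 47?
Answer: 2348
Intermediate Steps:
z(F, a) = 47 + F
2418 + z(-117, 195) = 2418 + (47 - 117) = 2418 - 70 = 2348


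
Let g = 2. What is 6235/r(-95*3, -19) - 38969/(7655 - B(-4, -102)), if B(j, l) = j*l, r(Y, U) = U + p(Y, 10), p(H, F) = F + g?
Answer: -45457828/50729 ≈ -896.09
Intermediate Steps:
p(H, F) = 2 + F (p(H, F) = F + 2 = 2 + F)
r(Y, U) = 12 + U (r(Y, U) = U + (2 + 10) = U + 12 = 12 + U)
6235/r(-95*3, -19) - 38969/(7655 - B(-4, -102)) = 6235/(12 - 19) - 38969/(7655 - (-4)*(-102)) = 6235/(-7) - 38969/(7655 - 1*408) = 6235*(-⅐) - 38969/(7655 - 408) = -6235/7 - 38969/7247 = -45457828/50729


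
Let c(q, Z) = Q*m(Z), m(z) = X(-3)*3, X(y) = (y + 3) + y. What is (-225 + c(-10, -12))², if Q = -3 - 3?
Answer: 29241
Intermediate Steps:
X(y) = 3 + 2*y (X(y) = (3 + y) + y = 3 + 2*y)
m(z) = -9 (m(z) = (3 + 2*(-3))*3 = (3 - 6)*3 = -3*3 = -9)
Q = -6
c(q, Z) = 54 (c(q, Z) = -6*(-9) = 54)
(-225 + c(-10, -12))² = (-225 + 54)² = (-171)² = 29241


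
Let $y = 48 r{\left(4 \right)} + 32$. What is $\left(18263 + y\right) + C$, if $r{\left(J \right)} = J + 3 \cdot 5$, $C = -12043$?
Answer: $7164$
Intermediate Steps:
$r{\left(J \right)} = 15 + J$ ($r{\left(J \right)} = J + 15 = 15 + J$)
$y = 944$ ($y = 48 \left(15 + 4\right) + 32 = 48 \cdot 19 + 32 = 912 + 32 = 944$)
$\left(18263 + y\right) + C = \left(18263 + 944\right) - 12043 = 19207 - 12043 = 7164$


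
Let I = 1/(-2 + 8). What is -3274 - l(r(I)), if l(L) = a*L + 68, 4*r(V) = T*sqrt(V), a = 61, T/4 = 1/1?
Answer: -3342 - 61*sqrt(6)/6 ≈ -3366.9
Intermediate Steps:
T = 4 (T = 4/1 = 4*1 = 4)
I = 1/6 ≈ 0.16667
r(V) = sqrt(V) (r(V) = (4*sqrt(V))/4 = sqrt(V))
l(L) = 68 + 61*L (l(L) = 61*L + 68 = 68 + 61*L)
-3274 - l(r(I)) = -3274 - (68 + 61*sqrt(1/6)) = -3274 - (68 + 61*(sqrt(6)/6)) = -3274 - (68 + 61*sqrt(6)/6) = -3274 + (-68 - 61*sqrt(6)/6) = -3342 - 61*sqrt(6)/6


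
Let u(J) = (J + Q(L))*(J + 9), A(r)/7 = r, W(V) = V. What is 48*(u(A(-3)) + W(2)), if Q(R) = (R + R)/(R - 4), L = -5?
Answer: 11552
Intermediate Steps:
A(r) = 7*r
Q(R) = 2*R/(-4 + R) (Q(R) = (2*R)/(-4 + R) = 2*R/(-4 + R))
u(J) = (9 + J)*(10/9 + J) (u(J) = (J + 2*(-5)/(-4 - 5))*(J + 9) = (J + 2*(-5)/(-9))*(9 + J) = (J + 2*(-5)*(-1/9))*(9 + J) = (J + 10/9)*(9 + J) = (10/9 + J)*(9 + J) = (9 + J)*(10/9 + J))
48*(u(A(-3)) + W(2)) = 48*((10 + (7*(-3))**2 + 91*(7*(-3))/9) + 2) = 48*((10 + (-21)**2 + (91/9)*(-21)) + 2) = 48*((10 + 441 - 637/3) + 2) = 48*(716/3 + 2) = 48*(722/3) = 11552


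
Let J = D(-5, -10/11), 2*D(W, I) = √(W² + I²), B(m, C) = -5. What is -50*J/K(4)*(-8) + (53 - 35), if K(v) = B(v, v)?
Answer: 18 - 1000*√5/11 ≈ -185.28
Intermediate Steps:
D(W, I) = √(I² + W²)/2 (D(W, I) = √(W² + I²)/2 = √(I² + W²)/2)
J = 25*√5/22 (J = √((-10/11)² + (-5)²)/2 = √((-10*1/11)² + 25)/2 = √((-10/11)² + 25)/2 = √(100/121 + 25)/2 = √(3125/121)/2 = (25*√5/11)/2 = 25*√5/22 ≈ 2.5410)
K(v) = -5
-50*J/K(4)*(-8) + (53 - 35) = -50*(-5*√5/22)*(-8) + (53 - 35) = -50*(-5*√5/22)*(-8) + 18 = -(-125)*√5/11*(-8) + 18 = (125*√5/11)*(-8) + 18 = -1000*√5/11 + 18 = 18 - 1000*√5/11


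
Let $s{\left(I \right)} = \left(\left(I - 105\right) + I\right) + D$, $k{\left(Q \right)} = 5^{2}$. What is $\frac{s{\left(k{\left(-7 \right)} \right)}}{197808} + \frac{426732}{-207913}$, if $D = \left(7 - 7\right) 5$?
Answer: $- \frac{84422438671}{41126854704} \approx -2.0527$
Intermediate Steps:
$k{\left(Q \right)} = 25$
$D = 0$ ($D = 0 \cdot 5 = 0$)
$s{\left(I \right)} = -105 + 2 I$ ($s{\left(I \right)} = \left(\left(I - 105\right) + I\right) + 0 = \left(\left(-105 + I\right) + I\right) + 0 = \left(-105 + 2 I\right) + 0 = -105 + 2 I$)
$\frac{s{\left(k{\left(-7 \right)} \right)}}{197808} + \frac{426732}{-207913} = \frac{-105 + 2 \cdot 25}{197808} + \frac{426732}{-207913} = \left(-105 + 50\right) \frac{1}{197808} + 426732 \left(- \frac{1}{207913}\right) = \left(-55\right) \frac{1}{197808} - \frac{426732}{207913} = - \frac{55}{197808} - \frac{426732}{207913} = - \frac{84422438671}{41126854704}$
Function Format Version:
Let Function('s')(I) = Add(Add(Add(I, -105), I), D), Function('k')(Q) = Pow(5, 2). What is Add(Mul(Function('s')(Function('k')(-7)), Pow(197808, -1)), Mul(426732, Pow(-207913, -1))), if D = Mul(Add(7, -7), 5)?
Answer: Rational(-84422438671, 41126854704) ≈ -2.0527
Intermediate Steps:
Function('k')(Q) = 25
D = 0 (D = Mul(0, 5) = 0)
Function('s')(I) = Add(-105, Mul(2, I)) (Function('s')(I) = Add(Add(Add(I, -105), I), 0) = Add(Add(Add(-105, I), I), 0) = Add(Add(-105, Mul(2, I)), 0) = Add(-105, Mul(2, I)))
Add(Mul(Function('s')(Function('k')(-7)), Pow(197808, -1)), Mul(426732, Pow(-207913, -1))) = Add(Mul(Add(-105, Mul(2, 25)), Pow(197808, -1)), Mul(426732, Pow(-207913, -1))) = Add(Mul(Add(-105, 50), Rational(1, 197808)), Mul(426732, Rational(-1, 207913))) = Add(Mul(-55, Rational(1, 197808)), Rational(-426732, 207913)) = Add(Rational(-55, 197808), Rational(-426732, 207913)) = Rational(-84422438671, 41126854704)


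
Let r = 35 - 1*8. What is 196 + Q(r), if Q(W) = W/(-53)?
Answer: 10361/53 ≈ 195.49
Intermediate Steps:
r = 27 (r = 35 - 8 = 27)
Q(W) = -W/53 (Q(W) = W*(-1/53) = -W/53)
196 + Q(r) = 196 - 1/53*27 = 196 - 27/53 = 10361/53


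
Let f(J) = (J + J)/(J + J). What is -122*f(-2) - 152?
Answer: -274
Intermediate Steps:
f(J) = 1 (f(J) = (2*J)/((2*J)) = (2*J)*(1/(2*J)) = 1)
-122*f(-2) - 152 = -122*1 - 152 = -122 - 152 = -274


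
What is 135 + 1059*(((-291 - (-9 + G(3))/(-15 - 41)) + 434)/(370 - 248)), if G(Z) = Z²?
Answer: 167907/122 ≈ 1376.3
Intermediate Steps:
135 + 1059*(((-291 - (-9 + G(3))/(-15 - 41)) + 434)/(370 - 248)) = 135 + 1059*(((-291 - (-9 + 3²)/(-15 - 41)) + 434)/(370 - 248)) = 135 + 1059*(((-291 - (-9 + 9)/(-56)) + 434)/122) = 135 + 1059*(((-291 - 0*(-1)/56) + 434)*(1/122)) = 135 + 1059*(((-291 - 1*0) + 434)*(1/122)) = 135 + 1059*(((-291 + 0) + 434)*(1/122)) = 135 + 1059*((-291 + 434)*(1/122)) = 135 + 1059*(143*(1/122)) = 135 + 1059*(143/122) = 135 + 151437/122 = 167907/122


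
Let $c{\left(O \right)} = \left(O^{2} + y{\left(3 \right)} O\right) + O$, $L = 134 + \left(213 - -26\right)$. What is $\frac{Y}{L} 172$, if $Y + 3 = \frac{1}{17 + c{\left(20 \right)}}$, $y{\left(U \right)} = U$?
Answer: $- \frac{256280}{185381} \approx -1.3825$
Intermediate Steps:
$L = 373$ ($L = 134 + \left(213 + 26\right) = 134 + 239 = 373$)
$c{\left(O \right)} = O^{2} + 4 O$ ($c{\left(O \right)} = \left(O^{2} + 3 O\right) + O = O^{2} + 4 O$)
$Y = - \frac{1490}{497}$ ($Y = -3 + \frac{1}{17 + 20 \left(4 + 20\right)} = -3 + \frac{1}{17 + 20 \cdot 24} = -3 + \frac{1}{17 + 480} = -3 + \frac{1}{497} = - \frac{1490}{497} \approx -2.998$)
$\frac{Y}{L} 172 = - \frac{1490}{497 \cdot 373} \cdot 172 = \left(- \frac{1490}{497}\right) \frac{1}{373} \cdot 172 = \left(- \frac{1490}{185381}\right) 172 = - \frac{256280}{185381}$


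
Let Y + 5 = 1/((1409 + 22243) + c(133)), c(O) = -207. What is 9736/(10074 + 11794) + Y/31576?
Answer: 225155960159/505902047805 ≈ 0.44506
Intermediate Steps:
Y = -117224/23445 (Y = -5 + 1/((1409 + 22243) - 207) = -5 + 1/(23652 - 207) = -5 + 1/23445 = -117224/23445 ≈ -5.0000)
9736/(10074 + 11794) + Y/31576 = 9736/(10074 + 11794) - 117224/23445/31576 = 9736/21868 - 117224/23445*1/31576 = 9736*(1/21868) - 14653/92537415 = 2434/5467 - 14653/92537415 = 225155960159/505902047805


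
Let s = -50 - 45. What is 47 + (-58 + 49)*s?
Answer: 902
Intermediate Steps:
s = -95
47 + (-58 + 49)*s = 47 + (-58 + 49)*(-95) = 47 - 9*(-95) = 47 + 855 = 902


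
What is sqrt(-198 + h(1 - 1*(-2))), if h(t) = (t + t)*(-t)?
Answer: 6*I*sqrt(6) ≈ 14.697*I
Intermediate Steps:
h(t) = -2*t**2 (h(t) = (2*t)*(-t) = -2*t**2)
sqrt(-198 + h(1 - 1*(-2))) = sqrt(-198 - 2*(1 - 1*(-2))**2) = sqrt(-198 - 2*(1 + 2)**2) = sqrt(-198 - 2*3**2) = sqrt(-198 - 2*9) = sqrt(-198 - 18) = sqrt(-216) = 6*I*sqrt(6)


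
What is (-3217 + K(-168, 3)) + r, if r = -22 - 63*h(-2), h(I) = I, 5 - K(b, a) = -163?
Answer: -2945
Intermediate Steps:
K(b, a) = 168 (K(b, a) = 5 - 1*(-163) = 5 + 163 = 168)
r = 104 (r = -22 - 63*(-2) = -22 + 126 = 104)
(-3217 + K(-168, 3)) + r = (-3217 + 168) + 104 = -3049 + 104 = -2945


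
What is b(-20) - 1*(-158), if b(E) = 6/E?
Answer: 1577/10 ≈ 157.70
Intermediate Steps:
b(-20) - 1*(-158) = 6/(-20) - 1*(-158) = 6*(-1/20) + 158 = -3/10 + 158 = 1577/10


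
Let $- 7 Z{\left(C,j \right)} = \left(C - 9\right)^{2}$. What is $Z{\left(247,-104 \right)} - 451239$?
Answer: $-459331$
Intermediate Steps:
$Z{\left(C,j \right)} = - \frac{\left(-9 + C\right)^{2}}{7}$ ($Z{\left(C,j \right)} = - \frac{\left(C - 9\right)^{2}}{7} = - \frac{\left(-9 + C\right)^{2}}{7}$)
$Z{\left(247,-104 \right)} - 451239 = - \frac{\left(-9 + 247\right)^{2}}{7} - 451239 = - \frac{238^{2}}{7} - 451239 = \left(- \frac{1}{7}\right) 56644 - 451239 = -8092 - 451239 = -459331$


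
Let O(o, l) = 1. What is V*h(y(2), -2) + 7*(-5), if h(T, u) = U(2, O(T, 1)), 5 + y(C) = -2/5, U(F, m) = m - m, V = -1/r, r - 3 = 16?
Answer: -35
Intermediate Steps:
r = 19 (r = 3 + 16 = 19)
V = -1/19 ≈ -0.052632
U(F, m) = 0
y(C) = -27/5 (y(C) = -5 - 2/5 = -27/5)
h(T, u) = 0
V*h(y(2), -2) + 7*(-5) = -1/19*0 + 7*(-5) = 0 - 35 = -35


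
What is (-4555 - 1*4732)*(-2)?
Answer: 18574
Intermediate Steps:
(-4555 - 1*4732)*(-2) = (-4555 - 4732)*(-2) = -9287*(-2) = 18574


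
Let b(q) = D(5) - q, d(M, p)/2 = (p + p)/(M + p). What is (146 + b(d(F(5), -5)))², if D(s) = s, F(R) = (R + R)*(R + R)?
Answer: 8254129/361 ≈ 22865.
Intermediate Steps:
F(R) = 4*R² (F(R) = (2*R)*(2*R) = 4*R²)
d(M, p) = 4*p/(M + p) (d(M, p) = 2*((p + p)/(M + p)) = 2*((2*p)/(M + p)) = 2*(2*p/(M + p)) = 4*p/(M + p))
b(q) = 5 - q
(146 + b(d(F(5), -5)))² = (146 + (5 - 4*(-5)/(4*5² - 5)))² = (146 + (5 - 4*(-5)/(4*25 - 5)))² = (146 + (5 - 4*(-5)/(100 - 5)))² = (146 + (5 - 4*(-5)/95))² = (146 + (5 - 1*(-4/19)))² = (146 + (5 + 4/19))² = (146 + 99/19)² = (2873/19)² = 8254129/361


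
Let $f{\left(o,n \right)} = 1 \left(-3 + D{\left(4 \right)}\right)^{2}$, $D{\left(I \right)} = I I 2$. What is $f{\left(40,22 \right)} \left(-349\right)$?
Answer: $-293509$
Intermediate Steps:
$D{\left(I \right)} = 2 I^{2}$ ($D{\left(I \right)} = I^{2} \cdot 2 = 2 I^{2}$)
$f{\left(o,n \right)} = 841$ ($f{\left(o,n \right)} = 1 \left(-3 + 2 \cdot 4^{2}\right)^{2} = 1 \left(-3 + 2 \cdot 16\right)^{2} = 1 \left(-3 + 32\right)^{2} = 1 \cdot 29^{2} = 1 \cdot 841 = 841$)
$f{\left(40,22 \right)} \left(-349\right) = 841 \left(-349\right) = -293509$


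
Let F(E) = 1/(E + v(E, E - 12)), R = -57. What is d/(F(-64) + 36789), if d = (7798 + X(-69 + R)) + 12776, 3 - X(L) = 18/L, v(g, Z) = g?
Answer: 18437120/32962937 ≈ 0.55933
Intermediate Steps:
F(E) = 1/(2*E) (F(E) = 1/(E + E) = 1/(2*E))
X(L) = 3 - 18/L
d = 144040/7 (d = (7798 + (3 - 18/(-69 - 57))) + 12776 = (7798 + (3 - 18/(-126))) + 12776 = (7798 + (3 - 18*(-1/126))) + 12776 = (7798 + (3 + ⅐)) + 12776 = (7798 + 22/7) + 12776 = 54608/7 + 12776 = 144040/7 ≈ 20577.)
d/(F(-64) + 36789) = 144040/(7*((½)/(-64) + 36789)) = 144040/(7*((½)*(-1/64) + 36789)) = 144040/(7*(-1/128 + 36789)) = 144040/(7*(4708991/128)) = (144040/7)*(128/4708991) = 18437120/32962937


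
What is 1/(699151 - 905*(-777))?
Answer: 1/1402336 ≈ 7.1310e-7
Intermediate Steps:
1/(699151 - 905*(-777)) = 1/(699151 + 703185) = 1/1402336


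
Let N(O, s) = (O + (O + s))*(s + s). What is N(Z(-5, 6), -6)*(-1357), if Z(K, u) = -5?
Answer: -260544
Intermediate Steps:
N(O, s) = 2*s*(s + 2*O) (N(O, s) = (s + 2*O)*(2*s) = 2*s*(s + 2*O))
N(Z(-5, 6), -6)*(-1357) = (2*(-6)*(-6 + 2*(-5)))*(-1357) = (2*(-6)*(-6 - 10))*(-1357) = (2*(-6)*(-16))*(-1357) = 192*(-1357) = -260544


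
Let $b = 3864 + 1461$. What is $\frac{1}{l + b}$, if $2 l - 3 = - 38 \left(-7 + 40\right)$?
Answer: $\frac{2}{9399} \approx 0.00021279$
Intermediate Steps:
$l = - \frac{1251}{2}$ ($l = \frac{3}{2} + \frac{\left(-38\right) \left(-7 + 40\right)}{2} = \frac{3}{2} + \frac{\left(-38\right) 33}{2} = \frac{3}{2} + \frac{1}{2} \left(-1254\right) = \frac{3}{2} - 627 = - \frac{1251}{2} \approx -625.5$)
$b = 5325$
$\frac{1}{l + b} = \frac{1}{- \frac{1251}{2} + 5325} = \frac{1}{\frac{9399}{2}} = \frac{2}{9399}$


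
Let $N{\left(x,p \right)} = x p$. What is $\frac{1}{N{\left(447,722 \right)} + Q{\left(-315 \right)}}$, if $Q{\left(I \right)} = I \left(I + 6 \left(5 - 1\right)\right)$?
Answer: $\frac{1}{414399} \approx 2.4131 \cdot 10^{-6}$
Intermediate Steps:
$N{\left(x,p \right)} = p x$
$Q{\left(I \right)} = I \left(24 + I\right)$ ($Q{\left(I \right)} = I \left(I + 6 \cdot 4\right) = I \left(I + 24\right) = I \left(24 + I\right)$)
$\frac{1}{N{\left(447,722 \right)} + Q{\left(-315 \right)}} = \frac{1}{722 \cdot 447 - 315 \left(24 - 315\right)} = \frac{1}{322734 - -91665} = \frac{1}{322734 + 91665} = \frac{1}{414399}$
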